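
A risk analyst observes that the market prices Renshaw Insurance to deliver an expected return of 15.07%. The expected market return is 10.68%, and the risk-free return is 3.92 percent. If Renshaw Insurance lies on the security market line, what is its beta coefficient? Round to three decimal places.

1.649

MRP = 10.68% − 3.92% = 6.76%
β = (E(R) − R_f) / MRP = (15.07% − 3.92%) / 6.76% = 11.15% / 6.76% = 1.649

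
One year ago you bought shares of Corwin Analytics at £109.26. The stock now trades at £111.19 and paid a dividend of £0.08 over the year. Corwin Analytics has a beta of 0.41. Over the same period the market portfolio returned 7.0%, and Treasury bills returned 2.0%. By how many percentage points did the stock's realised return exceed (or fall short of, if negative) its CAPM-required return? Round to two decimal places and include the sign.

-2.21%

Realised HPR = (P1 + D1 − P0) / P0 = (111.19 + 0.08 − 109.26) / 109.26 = 2.01 / 109.26 = 1.8396%
MRP = 7.0% − 2.0% = 5.00%
CAPM required = R_f + β·MRP = 2.0% + 0.41 × 5.0% = 4.0500%
α = realised − required = 1.8396% − 4.0500% = -2.21%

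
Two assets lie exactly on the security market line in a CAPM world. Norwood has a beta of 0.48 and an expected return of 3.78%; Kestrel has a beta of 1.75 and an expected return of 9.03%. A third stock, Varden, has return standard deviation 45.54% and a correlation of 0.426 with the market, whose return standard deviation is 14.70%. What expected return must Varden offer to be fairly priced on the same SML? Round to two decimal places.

7.25%

MRP = (9.03% − 3.78%) / (1.75 − 0.48) = 4.1339%
R_f = 3.78% − 0.48 × 4.1339% = 1.7957%
β_Varden = ρ·σ_i/σ_m = 0.426 × 45.54 / 14.70 = 1.3197
E(R_Varden) = R_f + β × MRP = 1.7957% + 1.3197 × 4.1339% = 7.25%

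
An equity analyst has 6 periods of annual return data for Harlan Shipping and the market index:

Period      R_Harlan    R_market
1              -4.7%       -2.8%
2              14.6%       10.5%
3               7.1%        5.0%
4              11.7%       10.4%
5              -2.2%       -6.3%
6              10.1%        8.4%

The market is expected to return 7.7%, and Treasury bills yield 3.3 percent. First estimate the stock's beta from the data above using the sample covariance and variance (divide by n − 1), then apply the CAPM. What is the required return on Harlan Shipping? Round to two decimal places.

Mean R_i = (-4.7 + 14.6 + 7.1 + 11.7 − 2.2 + 10.1) / 6 = 6.1000%
Mean R_m = (-2.8 + 10.5 + 5.0 + 10.4 − 6.3 + 8.4) / 6 = 4.2000%
Σ(R_i − R̄_i)(R_m − R̄_m) = 268.6200  ⇒  Cov = 268.6200 / 5 = 53.7240
Σ(R_m − R̄_m)² = 255.6600  ⇒  Var(R_m) = 255.6600 / 5 = 51.1320
β = Cov / Var(R_m) = 53.7240 / 51.1320 = 1.0507
MRP = 7.7% − 3.3% = 4.40%
E(R) = R_f + β × MRP = 3.3% + 1.0507 × 4.4% = 7.92%

7.92%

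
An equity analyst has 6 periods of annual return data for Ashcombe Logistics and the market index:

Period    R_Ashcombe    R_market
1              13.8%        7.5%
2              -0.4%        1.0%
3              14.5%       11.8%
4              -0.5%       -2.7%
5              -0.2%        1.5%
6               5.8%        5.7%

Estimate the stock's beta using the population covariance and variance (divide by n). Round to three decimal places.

Mean R_i = (13.8 − 0.4 + 14.5 − 0.5 − 0.2 + 5.8) / 6 = 5.5000%
Mean R_m = (7.5 + 1.0 + 11.8 − 2.7 + 1.5 + 5.7) / 6 = 4.1333%
Σ(R_i − R̄_i)(R_m − R̄_m) = 171.9100  ⇒  Cov = 171.9100 / 6 = 28.6517
Σ(R_m − R̄_m)² = 136.0133  ⇒  Var(R_m) = 136.0133 / 6 = 22.6689
β = Cov / Var(R_m) = 28.6517 / 22.6689 = 1.2639

1.264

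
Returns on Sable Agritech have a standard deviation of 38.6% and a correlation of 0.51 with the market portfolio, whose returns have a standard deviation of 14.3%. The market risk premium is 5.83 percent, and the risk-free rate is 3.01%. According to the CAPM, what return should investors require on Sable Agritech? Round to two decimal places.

β = ρ × σ_i / σ_m = 0.51 × 38.6% / 14.3% = 1.3766
E(R) = 3.01% + 1.3766 × 5.83% = 11.04%

11.04%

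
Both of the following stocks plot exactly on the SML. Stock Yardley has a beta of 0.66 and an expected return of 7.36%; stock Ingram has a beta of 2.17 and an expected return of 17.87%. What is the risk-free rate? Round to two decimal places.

2.77%

Both satisfy E(R) = R_f + β·MRP, so the slope of the SML is
MRP = (17.87% − 7.36%) / (2.17 − 0.66) = 10.51% / 1.51 = 6.9603%
R_f = E(R_Yardley) − β_Yardley·MRP = 7.36% − 0.66 × 6.9603% = 2.7662%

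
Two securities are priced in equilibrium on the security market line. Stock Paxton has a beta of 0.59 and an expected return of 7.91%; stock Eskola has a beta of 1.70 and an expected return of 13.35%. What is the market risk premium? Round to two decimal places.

4.90%

Both satisfy E(R) = R_f + β·MRP, so the slope of the SML is
MRP = (13.35% − 7.91%) / (1.70 − 0.59) = 5.44% / 1.11 = 4.9009%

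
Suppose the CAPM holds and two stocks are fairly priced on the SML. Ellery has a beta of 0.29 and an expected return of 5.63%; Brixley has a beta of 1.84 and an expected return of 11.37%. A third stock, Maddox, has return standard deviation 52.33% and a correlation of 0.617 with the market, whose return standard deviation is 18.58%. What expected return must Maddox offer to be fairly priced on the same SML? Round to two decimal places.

MRP = (11.37% − 5.63%) / (1.84 − 0.29) = 3.7032%
R_f = 5.63% − 0.29 × 3.7032% = 4.5561%
β_Maddox = ρ·σ_i/σ_m = 0.617 × 52.33 / 18.58 = 1.7378
E(R_Maddox) = R_f + β × MRP = 4.5561% + 1.7378 × 3.7032% = 10.99%

10.99%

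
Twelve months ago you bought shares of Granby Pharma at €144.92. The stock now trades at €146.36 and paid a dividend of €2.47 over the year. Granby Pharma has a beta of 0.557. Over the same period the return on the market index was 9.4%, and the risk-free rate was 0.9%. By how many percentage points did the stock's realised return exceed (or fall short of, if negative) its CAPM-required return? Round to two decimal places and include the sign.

-2.94%

Realised HPR = (P1 + D1 − P0) / P0 = (146.36 + 2.47 − 144.92) / 144.92 = 3.91 / 144.92 = 2.6980%
MRP = 9.4% − 0.9% = 8.50%
CAPM required = R_f + β·MRP = 0.9% + 0.557 × 8.5% = 5.6345%
α = realised − required = 2.6980% − 5.6345% = -2.94%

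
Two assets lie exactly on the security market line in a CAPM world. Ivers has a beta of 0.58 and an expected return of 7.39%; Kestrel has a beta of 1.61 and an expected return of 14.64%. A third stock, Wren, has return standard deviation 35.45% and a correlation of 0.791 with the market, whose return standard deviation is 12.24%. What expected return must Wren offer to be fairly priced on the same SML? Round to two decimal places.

MRP = (14.64% − 7.39%) / (1.61 − 0.58) = 7.0388%
R_f = 7.39% − 0.58 × 7.0388% = 3.3075%
β_Wren = ρ·σ_i/σ_m = 0.791 × 35.45 / 12.24 = 2.2909
E(R_Wren) = R_f + β × MRP = 3.3075% + 2.2909 × 7.0388% = 19.43%

19.43%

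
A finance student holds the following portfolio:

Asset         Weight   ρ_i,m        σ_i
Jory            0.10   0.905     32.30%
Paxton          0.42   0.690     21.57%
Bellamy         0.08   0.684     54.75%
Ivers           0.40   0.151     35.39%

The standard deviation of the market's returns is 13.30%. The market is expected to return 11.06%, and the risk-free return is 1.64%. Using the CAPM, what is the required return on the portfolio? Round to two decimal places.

β_Jory = 0.905 × 32.30% / 13.30% = 2.1979
β_Paxton = 0.690 × 21.57% / 13.30% = 1.1190
β_Bellamy = 0.684 × 54.75% / 13.30% = 2.8157
β_Ivers = 0.151 × 35.39% / 13.30% = 0.4018
β_P = Σ w_i β_i = 0.10×2.1979 + 0.42×1.1190 + 0.08×2.8157 + 0.40×0.4018 = 1.0757
MRP = 11.06% − 1.64% = 9.42%
E(R_P) = R_f + β_P × MRP = 1.64% + 1.0757 × 9.42% = 11.77%

11.77%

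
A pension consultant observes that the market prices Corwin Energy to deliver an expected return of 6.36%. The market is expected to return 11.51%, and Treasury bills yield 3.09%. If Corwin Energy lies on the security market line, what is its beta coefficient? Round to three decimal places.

MRP = 11.51% − 3.09% = 8.42%
β = (E(R) − R_f) / MRP = (6.36% − 3.09%) / 8.42% = 3.27% / 8.42% = 0.388

0.388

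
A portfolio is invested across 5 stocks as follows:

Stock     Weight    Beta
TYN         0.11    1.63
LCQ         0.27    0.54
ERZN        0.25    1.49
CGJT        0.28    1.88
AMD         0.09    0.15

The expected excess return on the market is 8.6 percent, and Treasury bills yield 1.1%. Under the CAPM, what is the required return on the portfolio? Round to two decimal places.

β_P = Σ w_i β_i = 0.11×1.63 + 0.27×0.54 + 0.25×1.49 + 0.28×1.88 + 0.09×0.15 = 1.2375
E(R_P) = R_f + β_P × MRP = 1.1% + 1.2375 × 8.6% = 11.74%

11.74%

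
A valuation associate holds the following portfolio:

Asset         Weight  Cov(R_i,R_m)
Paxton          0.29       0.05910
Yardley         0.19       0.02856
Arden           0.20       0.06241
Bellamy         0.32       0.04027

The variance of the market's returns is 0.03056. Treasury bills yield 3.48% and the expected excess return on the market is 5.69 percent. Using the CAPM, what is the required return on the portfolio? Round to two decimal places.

β_Paxton = 0.05910 / 0.03056 = 1.9339
β_Yardley = 0.02856 / 0.03056 = 0.9346
β_Arden = 0.06241 / 0.03056 = 2.0422
β_Bellamy = 0.04027 / 0.03056 = 1.3177
β_P = Σ w_i β_i = 0.29×1.9339 + 0.19×0.9346 + 0.20×2.0422 + 0.32×1.3177 = 1.5685
E(R_P) = R_f + β_P × MRP = 3.48% + 1.5685 × 5.69% = 12.40%

12.40%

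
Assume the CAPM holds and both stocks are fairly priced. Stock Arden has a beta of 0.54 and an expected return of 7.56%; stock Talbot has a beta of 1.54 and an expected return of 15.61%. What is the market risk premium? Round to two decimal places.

8.05%

Both satisfy E(R) = R_f + β·MRP, so the slope of the SML is
MRP = (15.61% − 7.56%) / (1.54 − 0.54) = 8.05% / 1.00 = 8.0500%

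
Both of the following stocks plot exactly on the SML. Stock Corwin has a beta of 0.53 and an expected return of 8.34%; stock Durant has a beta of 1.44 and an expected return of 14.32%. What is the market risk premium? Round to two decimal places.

Both satisfy E(R) = R_f + β·MRP, so the slope of the SML is
MRP = (14.32% − 8.34%) / (1.44 − 0.53) = 5.98% / 0.91 = 6.5714%

6.57%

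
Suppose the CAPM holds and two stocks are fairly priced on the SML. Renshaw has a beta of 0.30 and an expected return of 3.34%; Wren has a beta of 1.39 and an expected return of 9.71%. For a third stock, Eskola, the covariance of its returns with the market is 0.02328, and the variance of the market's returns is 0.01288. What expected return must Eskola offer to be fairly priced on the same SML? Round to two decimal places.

MRP = (9.71% − 3.34%) / (1.39 − 0.30) = 5.8440%
R_f = 3.34% − 0.30 × 5.8440% = 1.5868%
β_Eskola = Cov / Var(R_m) = 0.02328 / 0.01288 = 1.8075
E(R_Eskola) = R_f + β × MRP = 1.5868% + 1.8075 × 5.8440% = 12.15%

12.15%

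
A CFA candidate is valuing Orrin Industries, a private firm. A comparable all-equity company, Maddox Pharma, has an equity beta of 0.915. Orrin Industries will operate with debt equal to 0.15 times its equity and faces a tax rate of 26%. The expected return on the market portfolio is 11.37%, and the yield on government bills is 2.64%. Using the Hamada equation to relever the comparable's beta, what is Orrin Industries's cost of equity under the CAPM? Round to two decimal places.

11.51%

β_L = β_U × [1 + (1 − t)(D/E)] = 0.915 × [1 + (1 − 0.26) × 0.15]
    = 0.915 × [1 + 0.74 × 0.15] = 0.915 × 1.1110 = 1.0166
MRP = 11.37% − 2.64% = 8.73%
E(R) = R_f + β_L × MRP = 2.64% + 1.0166 × 8.73% = 11.51%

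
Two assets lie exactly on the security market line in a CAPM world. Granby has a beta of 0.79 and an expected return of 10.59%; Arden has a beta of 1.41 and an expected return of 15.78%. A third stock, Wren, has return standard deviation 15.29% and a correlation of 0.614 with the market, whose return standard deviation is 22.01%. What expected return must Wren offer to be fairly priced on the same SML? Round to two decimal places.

MRP = (15.78% − 10.59%) / (1.41 − 0.79) = 8.3710%
R_f = 10.59% − 0.79 × 8.3710% = 3.9769%
β_Wren = ρ·σ_i/σ_m = 0.614 × 15.29 / 22.01 = 0.4265
E(R_Wren) = R_f + β × MRP = 3.9769% + 0.4265 × 8.3710% = 7.55%

7.55%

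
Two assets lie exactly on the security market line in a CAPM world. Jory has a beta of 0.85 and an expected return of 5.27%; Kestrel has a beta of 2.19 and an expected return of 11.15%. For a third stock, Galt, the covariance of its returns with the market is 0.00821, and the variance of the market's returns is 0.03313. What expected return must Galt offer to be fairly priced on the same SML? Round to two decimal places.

MRP = (11.15% − 5.27%) / (2.19 − 0.85) = 4.3881%
R_f = 5.27% − 0.85 × 4.3881% = 1.5401%
β_Galt = Cov / Var(R_m) = 0.00821 / 0.03313 = 0.2478
E(R_Galt) = R_f + β × MRP = 1.5401% + 0.2478 × 4.3881% = 2.63%

2.63%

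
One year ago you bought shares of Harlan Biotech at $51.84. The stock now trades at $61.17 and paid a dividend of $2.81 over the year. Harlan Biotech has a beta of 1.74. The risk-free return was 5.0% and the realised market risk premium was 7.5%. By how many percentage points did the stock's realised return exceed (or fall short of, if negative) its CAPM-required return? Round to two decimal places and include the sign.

+5.37%

Realised HPR = (P1 + D1 − P0) / P0 = (61.17 + 2.81 − 51.84) / 51.84 = 12.14 / 51.84 = 23.4182%
CAPM required = R_f + β·MRP = 5.0% + 1.74 × 7.5% = 18.0500%
α = realised − required = 23.4182% − 18.0500% = +5.37%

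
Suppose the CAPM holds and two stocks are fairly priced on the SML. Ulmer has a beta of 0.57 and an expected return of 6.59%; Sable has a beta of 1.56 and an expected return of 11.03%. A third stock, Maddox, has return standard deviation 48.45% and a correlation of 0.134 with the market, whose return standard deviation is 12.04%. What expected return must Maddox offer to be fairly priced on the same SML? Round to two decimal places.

6.45%

MRP = (11.03% − 6.59%) / (1.56 − 0.57) = 4.4848%
R_f = 6.59% − 0.57 × 4.4848% = 4.0337%
β_Maddox = ρ·σ_i/σ_m = 0.134 × 48.45 / 12.04 = 0.5392
E(R_Maddox) = R_f + β × MRP = 4.0337% + 0.5392 × 4.4848% = 6.45%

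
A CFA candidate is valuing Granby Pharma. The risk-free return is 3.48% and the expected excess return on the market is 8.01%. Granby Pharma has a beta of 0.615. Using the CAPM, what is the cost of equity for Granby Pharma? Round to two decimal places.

8.41%

E(R) = R_f + β × MRP = 3.48% + 0.615 × 8.01% = 8.41%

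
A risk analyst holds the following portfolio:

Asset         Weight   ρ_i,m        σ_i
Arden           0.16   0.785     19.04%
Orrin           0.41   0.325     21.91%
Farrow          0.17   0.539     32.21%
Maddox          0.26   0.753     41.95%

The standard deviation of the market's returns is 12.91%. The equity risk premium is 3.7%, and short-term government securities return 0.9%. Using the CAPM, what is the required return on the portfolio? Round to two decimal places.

5.62%

β_Arden = 0.785 × 19.04% / 12.91% = 1.1577
β_Orrin = 0.325 × 21.91% / 12.91% = 0.5516
β_Farrow = 0.539 × 32.21% / 12.91% = 1.3448
β_Maddox = 0.753 × 41.95% / 12.91% = 2.4468
β_P = Σ w_i β_i = 0.16×1.1577 + 0.41×0.5516 + 0.17×1.3448 + 0.26×2.4468 = 1.2762
E(R_P) = R_f + β_P × MRP = 0.9% + 1.2762 × 3.7% = 5.62%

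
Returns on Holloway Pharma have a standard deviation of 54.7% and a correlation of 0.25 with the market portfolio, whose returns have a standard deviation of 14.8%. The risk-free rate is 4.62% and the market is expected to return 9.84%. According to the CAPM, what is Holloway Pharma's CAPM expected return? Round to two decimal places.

9.44%

β = ρ × σ_i / σ_m = 0.25 × 54.7% / 14.8% = 0.9240
MRP = 9.84% − 4.62% = 5.22%
E(R) = 4.62% + 0.9240 × 5.22% = 9.44%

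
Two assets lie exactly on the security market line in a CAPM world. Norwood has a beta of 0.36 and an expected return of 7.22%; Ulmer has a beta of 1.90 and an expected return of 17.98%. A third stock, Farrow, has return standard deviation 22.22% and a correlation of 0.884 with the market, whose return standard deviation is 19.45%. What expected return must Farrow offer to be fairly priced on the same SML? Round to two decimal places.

MRP = (17.98% − 7.22%) / (1.90 − 0.36) = 6.9870%
R_f = 7.22% − 0.36 × 6.9870% = 4.7047%
β_Farrow = ρ·σ_i/σ_m = 0.884 × 22.22 / 19.45 = 1.0099
E(R_Farrow) = R_f + β × MRP = 4.7047% + 1.0099 × 6.9870% = 11.76%

11.76%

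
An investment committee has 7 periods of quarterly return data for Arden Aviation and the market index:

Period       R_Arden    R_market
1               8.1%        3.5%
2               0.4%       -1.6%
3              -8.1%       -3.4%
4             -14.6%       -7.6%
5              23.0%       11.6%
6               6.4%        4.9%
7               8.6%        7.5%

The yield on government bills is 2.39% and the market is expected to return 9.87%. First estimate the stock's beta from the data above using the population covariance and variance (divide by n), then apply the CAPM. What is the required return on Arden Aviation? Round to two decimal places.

15.78%

Mean R_i = (8.1 + 0.4 − 8.1 − 14.6 + 23.0 + 6.4 + 8.6) / 7 = 3.4000%
Mean R_m = (3.5 − 1.6 − 3.4 − 7.6 + 11.6 + 4.9 + 7.5) / 7 = 2.1286%
Σ(R_i − R̄_i)(R_m − R̄_m) = 478.2100  ⇒  Cov = 478.2100 / 7 = 68.3157
Σ(R_m − R̄_m)² = 267.2343  ⇒  Var(R_m) = 267.2343 / 7 = 38.1763
β = Cov / Var(R_m) = 68.3157 / 38.1763 = 1.7895
MRP = 9.87% − 2.39% = 7.48%
E(R) = R_f + β × MRP = 2.39% + 1.7895 × 7.48% = 15.78%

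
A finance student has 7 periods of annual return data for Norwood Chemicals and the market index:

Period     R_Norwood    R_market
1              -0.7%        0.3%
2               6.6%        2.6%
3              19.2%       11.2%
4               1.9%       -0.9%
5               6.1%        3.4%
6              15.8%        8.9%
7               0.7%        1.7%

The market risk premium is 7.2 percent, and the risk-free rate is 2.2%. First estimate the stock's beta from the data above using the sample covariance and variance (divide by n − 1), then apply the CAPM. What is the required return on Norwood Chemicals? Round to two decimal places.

Mean R_i = (-0.7 + 6.6 + 19.2 + 1.9 + 6.1 + 15.8 + 0.7) / 7 = 7.0857%
Mean R_m = (0.3 + 2.6 + 11.2 − 0.9 + 3.4 + 8.9 + 1.7) / 7 = 3.8857%
Σ(R_i − R̄_i)(R_m − R̄_m) = 200.0986  ⇒  Cov = 200.0986 / 6 = 33.3498
Σ(R_m − R̄_m)² = 121.0686  ⇒  Var(R_m) = 121.0686 / 6 = 20.1781
β = Cov / Var(R_m) = 33.3498 / 20.1781 = 1.6528
E(R) = R_f + β × MRP = 2.2% + 1.6528 × 7.2% = 14.10%

14.10%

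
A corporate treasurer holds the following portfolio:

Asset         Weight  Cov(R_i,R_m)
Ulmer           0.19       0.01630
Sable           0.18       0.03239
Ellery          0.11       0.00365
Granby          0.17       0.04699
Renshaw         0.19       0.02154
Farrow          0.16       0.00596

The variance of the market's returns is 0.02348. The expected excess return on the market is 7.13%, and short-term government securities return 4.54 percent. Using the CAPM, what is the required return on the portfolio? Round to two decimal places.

β_Ulmer = 0.01630 / 0.02348 = 0.6942
β_Sable = 0.03239 / 0.02348 = 1.3795
β_Ellery = 0.00365 / 0.02348 = 0.1555
β_Granby = 0.04699 / 0.02348 = 2.0013
β_Renshaw = 0.02154 / 0.02348 = 0.9174
β_Farrow = 0.00596 / 0.02348 = 0.2538
β_P = Σ w_i β_i = 0.19×0.6942 + 0.18×1.3795 + 0.11×0.1555 + 0.17×2.0013 + 0.19×0.9174 + 0.16×0.2538 = 0.9524
E(R_P) = R_f + β_P × MRP = 4.54% + 0.9524 × 7.13% = 11.33%

11.33%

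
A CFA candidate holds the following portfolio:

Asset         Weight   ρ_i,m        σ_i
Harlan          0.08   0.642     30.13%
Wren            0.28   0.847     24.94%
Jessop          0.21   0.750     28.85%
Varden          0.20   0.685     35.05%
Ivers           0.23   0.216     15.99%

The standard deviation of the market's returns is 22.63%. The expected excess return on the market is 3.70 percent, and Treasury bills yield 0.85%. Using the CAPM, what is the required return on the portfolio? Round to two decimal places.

3.73%

β_Harlan = 0.642 × 30.13% / 22.63% = 0.8548
β_Wren = 0.847 × 24.94% / 22.63% = 0.9335
β_Jessop = 0.750 × 28.85% / 22.63% = 0.9561
β_Varden = 0.685 × 35.05% / 22.63% = 1.0609
β_Ivers = 0.216 × 15.99% / 22.63% = 0.1526
β_P = Σ w_i β_i = 0.08×0.8548 + 0.28×0.9335 + 0.21×0.9561 + 0.20×1.0609 + 0.23×0.1526 = 0.7778
E(R_P) = R_f + β_P × MRP = 0.85% + 0.7778 × 3.70% = 3.73%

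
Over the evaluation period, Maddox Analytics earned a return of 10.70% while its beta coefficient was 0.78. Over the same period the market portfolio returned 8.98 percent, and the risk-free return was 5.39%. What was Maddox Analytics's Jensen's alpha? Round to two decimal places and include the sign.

+2.51%

Market excess return = 8.98% − 5.39% = 3.59%
CAPM benchmark = R_f + β(R_m − R_f) = 5.39% + 0.78 × 3.59% = 8.1902%
α = actual − benchmark = 10.70% − 8.1902% = +2.51%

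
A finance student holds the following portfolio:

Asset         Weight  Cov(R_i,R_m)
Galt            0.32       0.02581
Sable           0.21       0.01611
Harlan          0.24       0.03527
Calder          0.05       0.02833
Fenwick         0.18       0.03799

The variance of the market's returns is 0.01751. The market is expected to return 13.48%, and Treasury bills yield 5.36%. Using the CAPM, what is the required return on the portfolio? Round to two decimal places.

18.51%

β_Galt = 0.02581 / 0.01751 = 1.4740
β_Sable = 0.01611 / 0.01751 = 0.9200
β_Harlan = 0.03527 / 0.01751 = 2.0143
β_Calder = 0.02833 / 0.01751 = 1.6179
β_Fenwick = 0.03799 / 0.01751 = 2.1696
β_P = Σ w_i β_i = 0.32×1.4740 + 0.21×0.9200 + 0.24×2.0143 + 0.05×1.6179 + 0.18×2.1696 = 1.6197
MRP = 13.48% − 5.36% = 8.12%
E(R_P) = R_f + β_P × MRP = 5.36% + 1.6197 × 8.12% = 18.51%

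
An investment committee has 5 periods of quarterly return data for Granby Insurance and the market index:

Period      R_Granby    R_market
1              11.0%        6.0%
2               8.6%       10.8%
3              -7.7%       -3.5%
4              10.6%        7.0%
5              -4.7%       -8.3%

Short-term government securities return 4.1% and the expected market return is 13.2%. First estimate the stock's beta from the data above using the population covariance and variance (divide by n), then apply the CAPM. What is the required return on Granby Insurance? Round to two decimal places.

Mean R_i = (11.0 + 8.6 − 7.7 + 10.6 − 4.7) / 5 = 3.5600%
Mean R_m = (6.0 + 10.8 − 3.5 + 7.0 − 8.3) / 5 = 2.4000%
Σ(R_i − R̄_i)(R_m − R̄_m) = 256.3200  ⇒  Cov = 256.3200 / 5 = 51.2640
Σ(R_m − R̄_m)² = 253.9800  ⇒  Var(R_m) = 253.9800 / 5 = 50.7960
β = Cov / Var(R_m) = 51.2640 / 50.7960 = 1.0092
MRP = 13.2% − 4.1% = 9.10%
E(R) = R_f + β × MRP = 4.1% + 1.0092 × 9.1% = 13.28%

13.28%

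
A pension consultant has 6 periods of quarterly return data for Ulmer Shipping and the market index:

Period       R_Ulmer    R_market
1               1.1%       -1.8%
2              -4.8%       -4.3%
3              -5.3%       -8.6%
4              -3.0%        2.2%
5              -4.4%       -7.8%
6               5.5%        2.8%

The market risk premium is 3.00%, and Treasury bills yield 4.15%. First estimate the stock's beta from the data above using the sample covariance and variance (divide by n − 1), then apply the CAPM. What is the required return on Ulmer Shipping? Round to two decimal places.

Mean R_i = (1.1 − 4.8 − 5.3 − 3.0 − 4.4 + 5.5) / 6 = -1.8167%
Mean R_m = (-1.8 − 4.3 − 8.6 + 2.2 − 7.8 + 2.8) / 6 = -2.9167%
Σ(R_i − R̄_i)(R_m − R̄_m) = 75.5683  ⇒  Cov = 75.5683 / 5 = 15.1137
Σ(R_m − R̄_m)² = 118.1683  ⇒  Var(R_m) = 118.1683 / 5 = 23.6337
β = Cov / Var(R_m) = 15.1137 / 23.6337 = 0.6395
E(R) = R_f + β × MRP = 4.15% + 0.6395 × 3.00% = 6.07%

6.07%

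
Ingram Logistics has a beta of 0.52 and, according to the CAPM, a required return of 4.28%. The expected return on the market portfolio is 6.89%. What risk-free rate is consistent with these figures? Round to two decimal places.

1.45%

E(R) = R_f + β(E(R_m) − R_f) = R_f(1 − β) + β·E(R_m)
4.28% = R_f × (1 − 0.52) + 0.52 × 6.89%
4.28% = R_f × 0.48 + 3.5828%
R_f = (4.28% − 3.5828%) / 0.48 = 1.45%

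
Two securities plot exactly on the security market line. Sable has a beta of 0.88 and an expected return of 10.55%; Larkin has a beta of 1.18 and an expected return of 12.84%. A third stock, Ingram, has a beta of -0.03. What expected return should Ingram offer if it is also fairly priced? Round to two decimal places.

MRP (SML slope) = (12.84% − 10.55%) / (1.18 − 0.88) = 2.29% / 0.30 = 7.6333%
R_f (intercept) = 10.55% − 0.88 × 7.6333% = 3.8327%
E(R_Ingram) = R_f + β × MRP = 3.8327% + -0.03 × 7.6333% = 3.60%

3.60%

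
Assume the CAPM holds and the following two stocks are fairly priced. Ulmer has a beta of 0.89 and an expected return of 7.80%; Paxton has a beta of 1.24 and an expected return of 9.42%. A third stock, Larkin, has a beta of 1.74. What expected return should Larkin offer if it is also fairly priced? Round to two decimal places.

11.73%

MRP (SML slope) = (9.42% − 7.80%) / (1.24 − 0.89) = 1.62% / 0.35 = 4.6286%
R_f (intercept) = 7.80% − 0.89 × 4.6286% = 3.6805%
E(R_Larkin) = R_f + β × MRP = 3.6805% + 1.74 × 4.6286% = 11.73%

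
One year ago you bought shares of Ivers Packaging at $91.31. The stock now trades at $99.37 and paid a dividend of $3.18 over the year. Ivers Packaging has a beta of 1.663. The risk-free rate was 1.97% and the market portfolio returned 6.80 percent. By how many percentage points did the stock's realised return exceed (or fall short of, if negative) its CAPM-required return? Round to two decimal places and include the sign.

Realised HPR = (P1 + D1 − P0) / P0 = (99.37 + 3.18 − 91.31) / 91.31 = 11.24 / 91.31 = 12.3097%
MRP = 6.80% − 1.97% = 4.83%
CAPM required = R_f + β·MRP = 1.97% + 1.663 × 4.83% = 10.00229%
α = realised − required = 12.3097% − 10.00229% = +2.31%

+2.31%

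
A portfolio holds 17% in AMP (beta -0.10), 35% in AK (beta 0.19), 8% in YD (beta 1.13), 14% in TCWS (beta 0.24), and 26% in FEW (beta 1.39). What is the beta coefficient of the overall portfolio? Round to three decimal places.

β_P = Σ w_i β_i = 0.17×-0.10 + 0.35×0.19 + 0.08×1.13 + 0.14×0.24 + 0.26×1.39 = 0.5349

0.535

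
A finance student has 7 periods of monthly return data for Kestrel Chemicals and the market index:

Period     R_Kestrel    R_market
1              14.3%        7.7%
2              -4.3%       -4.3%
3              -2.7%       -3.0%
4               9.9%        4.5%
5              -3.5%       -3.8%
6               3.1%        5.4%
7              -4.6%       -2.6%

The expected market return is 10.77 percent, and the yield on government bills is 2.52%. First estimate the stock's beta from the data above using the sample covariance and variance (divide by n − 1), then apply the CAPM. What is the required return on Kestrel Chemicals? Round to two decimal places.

Mean R_i = (14.3 − 4.3 − 2.7 + 9.9 − 3.5 + 3.1 − 4.6) / 7 = 1.7429%
Mean R_m = (7.7 − 4.3 − 3.0 + 4.5 − 3.8 + 5.4 − 2.6) / 7 = 0.5571%
Σ(R_i − R̄_i)(R_m − R̄_m) = 216.4529  ⇒  Cov = 216.4529 / 6 = 36.0755
Σ(R_m − R̄_m)² = 155.2171  ⇒  Var(R_m) = 155.2171 / 6 = 25.8695
β = Cov / Var(R_m) = 36.0755 / 25.8695 = 1.3945
MRP = 10.77% − 2.52% = 8.25%
E(R) = R_f + β × MRP = 2.52% + 1.3945 × 8.25% = 14.02%

14.02%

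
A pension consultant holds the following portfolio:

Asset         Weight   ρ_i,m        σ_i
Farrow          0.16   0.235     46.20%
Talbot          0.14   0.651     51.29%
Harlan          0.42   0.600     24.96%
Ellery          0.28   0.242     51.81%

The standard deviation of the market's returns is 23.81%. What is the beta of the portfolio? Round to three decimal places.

0.681

β_Farrow = 0.235 × 46.20% / 23.81% = 0.4560
β_Talbot = 0.651 × 51.29% / 23.81% = 1.4023
β_Harlan = 0.600 × 24.96% / 23.81% = 0.6290
β_Ellery = 0.242 × 51.81% / 23.81% = 0.5266
β_P = Σ w_i β_i = 0.16×0.4560 + 0.14×1.4023 + 0.42×0.6290 + 0.28×0.5266 = 0.6809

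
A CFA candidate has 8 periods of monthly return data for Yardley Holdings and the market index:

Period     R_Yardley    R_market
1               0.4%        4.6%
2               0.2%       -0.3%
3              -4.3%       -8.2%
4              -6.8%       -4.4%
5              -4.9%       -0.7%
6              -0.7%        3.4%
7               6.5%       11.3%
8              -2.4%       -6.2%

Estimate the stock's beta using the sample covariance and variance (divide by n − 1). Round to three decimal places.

Mean R_i = (0.4 + 0.2 − 4.3 − 6.8 − 4.9 − 0.7 + 6.5 − 2.4) / 8 = -1.5000%
Mean R_m = (4.6 − 0.3 − 8.2 − 4.4 − 0.7 + 3.4 + 11.3 − 6.2) / 8 = -0.0625%
Σ(R_i − R̄_i)(R_m − R̄_m) = 155.5900  ⇒  Cov = 155.5900 / 7 = 22.2271
Σ(R_m − R̄_m)² = 285.9988  ⇒  Var(R_m) = 285.9988 / 7 = 40.8570
β = Cov / Var(R_m) = 22.2271 / 40.8570 = 0.5440

0.544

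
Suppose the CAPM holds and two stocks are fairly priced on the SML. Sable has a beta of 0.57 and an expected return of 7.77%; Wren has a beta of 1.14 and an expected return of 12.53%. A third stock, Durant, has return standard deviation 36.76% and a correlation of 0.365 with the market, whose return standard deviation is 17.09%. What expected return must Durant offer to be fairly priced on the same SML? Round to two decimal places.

9.57%

MRP = (12.53% − 7.77%) / (1.14 − 0.57) = 8.3509%
R_f = 7.77% − 0.57 × 8.3509% = 3.0100%
β_Durant = ρ·σ_i/σ_m = 0.365 × 36.76 / 17.09 = 0.7851
E(R_Durant) = R_f + β × MRP = 3.0100% + 0.7851 × 8.3509% = 9.57%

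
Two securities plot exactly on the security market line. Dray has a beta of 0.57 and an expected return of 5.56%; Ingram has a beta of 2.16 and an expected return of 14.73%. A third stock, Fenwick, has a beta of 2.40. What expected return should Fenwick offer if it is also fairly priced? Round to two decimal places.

16.11%

MRP (SML slope) = (14.73% − 5.56%) / (2.16 − 0.57) = 9.17% / 1.59 = 5.7673%
R_f (intercept) = 5.56% − 0.57 × 5.7673% = 2.2726%
E(R_Fenwick) = R_f + β × MRP = 2.2726% + 2.40 × 5.7673% = 16.11%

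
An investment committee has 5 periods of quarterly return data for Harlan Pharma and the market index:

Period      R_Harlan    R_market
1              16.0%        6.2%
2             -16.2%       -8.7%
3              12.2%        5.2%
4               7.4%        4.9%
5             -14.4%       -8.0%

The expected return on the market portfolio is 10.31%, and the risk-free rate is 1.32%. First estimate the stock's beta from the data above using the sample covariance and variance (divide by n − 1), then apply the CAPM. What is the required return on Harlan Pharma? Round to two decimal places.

19.19%

Mean R_i = (16.0 − 16.2 + 12.2 + 7.4 − 14.4) / 5 = 1.0000%
Mean R_m = (6.2 − 8.7 + 5.2 + 4.9 − 8.0) / 5 = -0.0800%
Σ(R_i − R̄_i)(R_m − R̄_m) = 455.4400  ⇒  Cov = 455.4400 / 4 = 113.8600
Σ(R_m − R̄_m)² = 229.1480  ⇒  Var(R_m) = 229.1480 / 4 = 57.2870
β = Cov / Var(R_m) = 113.8600 / 57.2870 = 1.9875
MRP = 10.31% − 1.32% = 8.99%
E(R) = R_f + β × MRP = 1.32% + 1.9875 × 8.99% = 19.19%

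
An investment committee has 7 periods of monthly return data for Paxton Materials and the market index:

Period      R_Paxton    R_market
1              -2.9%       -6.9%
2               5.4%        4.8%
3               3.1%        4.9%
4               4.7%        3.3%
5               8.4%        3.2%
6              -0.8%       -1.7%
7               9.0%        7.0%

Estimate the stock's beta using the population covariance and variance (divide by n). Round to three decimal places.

Mean R_i = (-2.9 + 5.4 + 3.1 + 4.7 + 8.4 − 0.8 + 9.0) / 7 = 3.8429%
Mean R_m = (-6.9 + 4.8 + 4.9 + 3.3 + 3.2 − 1.7 + 7.0) / 7 = 2.0857%
Σ(R_i − R̄_i)(R_m − R̄_m) = 111.7643  ⇒  Cov = 111.7643 / 7 = 15.9663
Σ(R_m − R̄_m)² = 137.2286  ⇒  Var(R_m) = 137.2286 / 7 = 19.6041
β = Cov / Var(R_m) = 15.9663 / 19.6041 = 0.8144

0.814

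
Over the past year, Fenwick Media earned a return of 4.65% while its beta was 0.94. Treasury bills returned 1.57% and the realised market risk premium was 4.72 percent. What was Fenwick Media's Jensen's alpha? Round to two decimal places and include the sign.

-1.36%

CAPM benchmark = R_f + β(R_m − R_f) = 1.57% + 0.94 × 4.72% = 6.0068%
α = actual − benchmark = 4.65% − 6.0068% = -1.36%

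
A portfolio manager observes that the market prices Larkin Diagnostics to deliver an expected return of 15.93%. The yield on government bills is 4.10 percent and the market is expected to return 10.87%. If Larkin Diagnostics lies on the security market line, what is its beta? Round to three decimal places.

MRP = 10.87% − 4.10% = 6.77%
β = (E(R) − R_f) / MRP = (15.93% − 4.10%) / 6.77% = 11.83% / 6.77% = 1.747

1.747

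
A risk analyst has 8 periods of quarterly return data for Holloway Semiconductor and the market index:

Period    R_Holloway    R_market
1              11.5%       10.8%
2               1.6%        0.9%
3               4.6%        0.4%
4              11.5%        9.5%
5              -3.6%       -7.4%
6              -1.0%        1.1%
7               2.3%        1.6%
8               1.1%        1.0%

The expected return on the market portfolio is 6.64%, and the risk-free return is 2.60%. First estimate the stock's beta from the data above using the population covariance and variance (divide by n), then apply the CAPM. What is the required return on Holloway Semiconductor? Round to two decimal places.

Mean R_i = (11.5 + 1.6 + 4.6 + 11.5 − 3.6 − 1.0 + 2.3 + 1.1) / 8 = 3.5000%
Mean R_m = (10.8 + 0.9 + 0.4 + 9.5 − 7.4 + 1.1 + 1.6 + 1.0) / 8 = 2.2375%
Σ(R_i − R̄_i)(R_m − R̄_m) = 204.4000  ⇒  Cov = 204.4000 / 8 = 25.5500
Σ(R_m − R̄_m)² = 227.3388  ⇒  Var(R_m) = 227.3388 / 8 = 28.4174
β = Cov / Var(R_m) = 25.5500 / 28.4174 = 0.8991
MRP = 6.64% − 2.60% = 4.04%
E(R) = R_f + β × MRP = 2.60% + 0.8991 × 4.04% = 6.23%

6.23%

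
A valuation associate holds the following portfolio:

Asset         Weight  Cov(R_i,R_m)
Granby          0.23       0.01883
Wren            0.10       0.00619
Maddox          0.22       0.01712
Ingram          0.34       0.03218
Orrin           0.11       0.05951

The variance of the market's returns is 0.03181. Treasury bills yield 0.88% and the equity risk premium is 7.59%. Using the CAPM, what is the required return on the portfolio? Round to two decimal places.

β_Granby = 0.01883 / 0.03181 = 0.5920
β_Wren = 0.00619 / 0.03181 = 0.1946
β_Maddox = 0.01712 / 0.03181 = 0.5382
β_Ingram = 0.03218 / 0.03181 = 1.0116
β_Orrin = 0.05951 / 0.03181 = 1.8708
β_P = Σ w_i β_i = 0.23×0.5920 + 0.10×0.1946 + 0.22×0.5382 + 0.34×1.0116 + 0.11×1.8708 = 0.8238
E(R_P) = R_f + β_P × MRP = 0.88% + 0.8238 × 7.59% = 7.13%

7.13%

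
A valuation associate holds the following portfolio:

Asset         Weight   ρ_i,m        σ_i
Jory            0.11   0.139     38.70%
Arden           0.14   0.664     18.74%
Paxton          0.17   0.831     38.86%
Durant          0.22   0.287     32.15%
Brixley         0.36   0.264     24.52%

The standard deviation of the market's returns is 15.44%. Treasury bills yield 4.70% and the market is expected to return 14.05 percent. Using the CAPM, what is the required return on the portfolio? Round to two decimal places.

12.08%

β_Jory = 0.139 × 38.70% / 15.44% = 0.3484
β_Arden = 0.664 × 18.74% / 15.44% = 0.8059
β_Paxton = 0.831 × 38.86% / 15.44% = 2.0915
β_Durant = 0.287 × 32.15% / 15.44% = 0.5976
β_Brixley = 0.264 × 24.52% / 15.44% = 0.4193
β_P = Σ w_i β_i = 0.11×0.3484 + 0.14×0.8059 + 0.17×2.0915 + 0.22×0.5976 + 0.36×0.4193 = 0.7891
MRP = 14.05% − 4.70% = 9.35%
E(R_P) = R_f + β_P × MRP = 4.70% + 0.7891 × 9.35% = 12.08%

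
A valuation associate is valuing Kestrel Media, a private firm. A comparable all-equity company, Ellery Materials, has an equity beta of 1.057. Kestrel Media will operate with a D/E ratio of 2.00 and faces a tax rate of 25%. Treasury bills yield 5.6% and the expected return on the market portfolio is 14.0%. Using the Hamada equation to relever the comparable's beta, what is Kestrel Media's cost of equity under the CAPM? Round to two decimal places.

27.80%

β_L = β_U × [1 + (1 − t)(D/E)] = 1.057 × [1 + (1 − 0.25) × 2.00]
    = 1.057 × [1 + 0.75 × 2.00] = 1.057 × 2.5000 = 2.6425
MRP = 14.0% − 5.6% = 8.40%
E(R) = R_f + β_L × MRP = 5.6% + 2.6425 × 8.4% = 27.80%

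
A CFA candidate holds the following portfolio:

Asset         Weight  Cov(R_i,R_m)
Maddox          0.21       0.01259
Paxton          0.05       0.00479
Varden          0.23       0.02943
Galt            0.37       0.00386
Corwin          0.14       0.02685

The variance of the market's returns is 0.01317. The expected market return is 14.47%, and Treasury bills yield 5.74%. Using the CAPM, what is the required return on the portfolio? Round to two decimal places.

15.58%

β_Maddox = 0.01259 / 0.01317 = 0.9560
β_Paxton = 0.00479 / 0.01317 = 0.3637
β_Varden = 0.02943 / 0.01317 = 2.2346
β_Galt = 0.00386 / 0.01317 = 0.2931
β_Corwin = 0.02685 / 0.01317 = 2.0387
β_P = Σ w_i β_i = 0.21×0.9560 + 0.05×0.3637 + 0.23×2.2346 + 0.37×0.2931 + 0.14×2.0387 = 1.1268
MRP = 14.47% − 5.74% = 8.73%
E(R_P) = R_f + β_P × MRP = 5.74% + 1.1268 × 8.73% = 15.58%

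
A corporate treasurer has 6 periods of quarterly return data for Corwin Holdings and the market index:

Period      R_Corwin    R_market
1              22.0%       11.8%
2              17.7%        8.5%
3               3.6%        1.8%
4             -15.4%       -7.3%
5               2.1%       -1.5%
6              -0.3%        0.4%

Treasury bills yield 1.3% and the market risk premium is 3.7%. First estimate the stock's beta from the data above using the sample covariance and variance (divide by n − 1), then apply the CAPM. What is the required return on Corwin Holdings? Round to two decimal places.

8.38%

Mean R_i = (22.0 + 17.7 + 3.6 − 15.4 + 2.1 − 0.3) / 6 = 4.9500%
Mean R_m = (11.8 + 8.5 + 1.8 − 7.3 − 1.5 + 0.4) / 6 = 2.2833%
Σ(R_i − R̄_i)(R_m − R̄_m) = 457.8650  ⇒  Cov = 457.8650 / 5 = 91.5730
Σ(R_m − R̄_m)² = 239.1483  ⇒  Var(R_m) = 239.1483 / 5 = 47.8297
β = Cov / Var(R_m) = 91.5730 / 47.8297 = 1.9146
E(R) = R_f + β × MRP = 1.3% + 1.9146 × 3.7% = 8.38%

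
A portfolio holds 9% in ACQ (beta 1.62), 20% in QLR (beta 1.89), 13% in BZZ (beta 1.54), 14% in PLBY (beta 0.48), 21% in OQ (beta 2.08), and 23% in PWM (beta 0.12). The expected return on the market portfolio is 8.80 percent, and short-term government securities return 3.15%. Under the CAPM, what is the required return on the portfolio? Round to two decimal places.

β_P = Σ w_i β_i = 0.09×1.62 + 0.20×1.89 + 0.13×1.54 + 0.14×0.48 + 0.21×2.08 + 0.23×0.12 = 1.2556
MRP = 8.80% − 3.15% = 5.65%
E(R_P) = R_f + β_P × MRP = 3.15% + 1.2556 × 5.65% = 10.24%

10.24%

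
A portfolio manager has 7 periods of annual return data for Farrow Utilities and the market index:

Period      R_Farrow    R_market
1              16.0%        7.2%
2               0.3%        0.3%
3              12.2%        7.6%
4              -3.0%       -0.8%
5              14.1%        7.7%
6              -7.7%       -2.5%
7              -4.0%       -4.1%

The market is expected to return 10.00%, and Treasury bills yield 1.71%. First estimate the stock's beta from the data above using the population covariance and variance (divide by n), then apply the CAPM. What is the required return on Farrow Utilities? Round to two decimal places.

Mean R_i = (16.0 + 0.3 + 12.2 − 3.0 + 14.1 − 7.7 − 4.0) / 7 = 3.9857%
Mean R_m = (7.2 + 0.3 + 7.6 − 0.8 + 7.7 − 2.5 − 4.1) / 7 = 2.2000%
Σ(R_i − R̄_i)(R_m − R̄_m) = 293.2500  ⇒  Cov = 293.2500 / 7 = 41.8929
Σ(R_m − R̄_m)² = 158.8000  ⇒  Var(R_m) = 158.8000 / 7 = 22.6857
β = Cov / Var(R_m) = 41.8929 / 22.6857 = 1.8467
MRP = 10.00% − 1.71% = 8.29%
E(R) = R_f + β × MRP = 1.71% + 1.8467 × 8.29% = 17.02%

17.02%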